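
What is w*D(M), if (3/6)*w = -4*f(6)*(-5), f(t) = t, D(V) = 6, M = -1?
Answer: 1440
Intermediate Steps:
w = 240 (w = 2*(-4*6*(-5)) = 2*(-24*(-5)) = 2*120 = 240)
w*D(M) = 240*6 = 1440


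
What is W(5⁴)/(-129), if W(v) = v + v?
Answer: -1250/129 ≈ -9.6899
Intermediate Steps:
W(v) = 2*v
W(5⁴)/(-129) = (2*5⁴)/(-129) = (2*625)*(-1/129) = 1250*(-1/129) = -1250/129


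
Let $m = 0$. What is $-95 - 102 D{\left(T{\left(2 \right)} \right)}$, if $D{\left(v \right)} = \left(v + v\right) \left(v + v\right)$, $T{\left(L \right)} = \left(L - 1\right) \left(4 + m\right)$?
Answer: $-6623$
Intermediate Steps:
$T{\left(L \right)} = -4 + 4 L$ ($T{\left(L \right)} = \left(L - 1\right) \left(4 + 0\right) = \left(-1 + L\right) 4 = -4 + 4 L$)
$D{\left(v \right)} = 4 v^{2}$ ($D{\left(v \right)} = 2 v 2 v = 4 v^{2}$)
$-95 - 102 D{\left(T{\left(2 \right)} \right)} = -95 - 102 \cdot 4 \left(-4 + 4 \cdot 2\right)^{2} = -95 - 102 \cdot 4 \left(-4 + 8\right)^{2} = -95 - 102 \cdot 4 \cdot 4^{2} = -95 - 102 \cdot 4 \cdot 16 = -95 - 6528 = -6623$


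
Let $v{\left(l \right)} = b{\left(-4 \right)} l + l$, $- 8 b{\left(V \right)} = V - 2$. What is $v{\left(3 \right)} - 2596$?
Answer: $- \frac{10363}{4} \approx -2590.8$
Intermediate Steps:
$b{\left(V \right)} = \frac{1}{4} - \frac{V}{8}$ ($b{\left(V \right)} = - \frac{V - 2}{8} = - \frac{-2 + V}{8} = \frac{1}{4} - \frac{V}{8}$)
$v{\left(l \right)} = \frac{7 l}{4}$ ($v{\left(l \right)} = \left(\frac{1}{4} - - \frac{1}{2}\right) l + l = \left(\frac{1}{4} + \frac{1}{2}\right) l + l = \frac{3 l}{4} + l = \frac{7 l}{4}$)
$v{\left(3 \right)} - 2596 = \frac{7}{4} \cdot 3 - 2596 = \frac{21}{4} - 2596 = - \frac{10363}{4}$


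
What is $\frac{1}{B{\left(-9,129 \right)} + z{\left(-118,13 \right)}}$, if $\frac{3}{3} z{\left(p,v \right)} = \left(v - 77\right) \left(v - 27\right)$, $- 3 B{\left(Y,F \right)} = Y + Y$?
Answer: $\frac{1}{902} \approx 0.0011086$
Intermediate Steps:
$B{\left(Y,F \right)} = - \frac{2 Y}{3}$ ($B{\left(Y,F \right)} = - \frac{Y + Y}{3} = - \frac{2 Y}{3}$)
$z{\left(p,v \right)} = \left(-77 + v\right) \left(-27 + v\right)$ ($z{\left(p,v \right)} = \left(v - 77\right) \left(v - 27\right) = \left(-77 + v\right) \left(-27 + v\right)$)
$\frac{1}{B{\left(-9,129 \right)} + z{\left(-118,13 \right)}} = \frac{1}{\left(- \frac{2}{3}\right) \left(-9\right) + \left(2079 + 13^{2} - 1352\right)} = \frac{1}{6 + \left(2079 + 169 - 1352\right)} = \frac{1}{6 + 896} = \frac{1}{902}$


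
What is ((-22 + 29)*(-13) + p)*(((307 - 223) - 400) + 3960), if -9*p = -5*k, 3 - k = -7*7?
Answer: -2036996/9 ≈ -2.2633e+5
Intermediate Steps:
k = 52 (k = 3 - (-7)*7 = 3 - 1*(-49) = 3 + 49 = 52)
p = 260/9 (p = -(-5)*52/9 = -⅑*(-260) = 260/9 ≈ 28.889)
((-22 + 29)*(-13) + p)*(((307 - 223) - 400) + 3960) = ((-22 + 29)*(-13) + 260/9)*(((307 - 223) - 400) + 3960) = (7*(-13) + 260/9)*((84 - 400) + 3960) = (-91 + 260/9)*(-316 + 3960) = -559/9*3644 = -2036996/9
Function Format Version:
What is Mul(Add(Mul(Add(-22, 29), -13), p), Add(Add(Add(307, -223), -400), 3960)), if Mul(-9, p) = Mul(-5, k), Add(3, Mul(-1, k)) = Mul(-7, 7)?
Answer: Rational(-2036996, 9) ≈ -2.2633e+5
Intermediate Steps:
k = 52 (k = Add(3, Mul(-1, Mul(-7, 7))) = Add(3, Mul(-1, -49)) = Add(3, 49) = 52)
p = Rational(260, 9) (p = Mul(Rational(-1, 9), Mul(-5, 52)) = Mul(Rational(-1, 9), -260) = Rational(260, 9) ≈ 28.889)
Mul(Add(Mul(Add(-22, 29), -13), p), Add(Add(Add(307, -223), -400), 3960)) = Mul(Add(Mul(Add(-22, 29), -13), Rational(260, 9)), Add(Add(Add(307, -223), -400), 3960)) = Mul(Add(Mul(7, -13), Rational(260, 9)), Add(Add(84, -400), 3960)) = Mul(Add(-91, Rational(260, 9)), Add(-316, 3960)) = Mul(Rational(-559, 9), 3644) = Rational(-2036996, 9)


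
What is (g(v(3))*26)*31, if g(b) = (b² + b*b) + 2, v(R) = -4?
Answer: 27404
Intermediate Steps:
g(b) = 2 + 2*b² (g(b) = (b² + b²) + 2 = 2*b² + 2 = 2 + 2*b²)
(g(v(3))*26)*31 = ((2 + 2*(-4)²)*26)*31 = ((2 + 2*16)*26)*31 = ((2 + 32)*26)*31 = (34*26)*31 = 884*31 = 27404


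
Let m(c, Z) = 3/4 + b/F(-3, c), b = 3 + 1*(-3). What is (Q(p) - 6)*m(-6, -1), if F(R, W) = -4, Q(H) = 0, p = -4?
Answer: -9/2 ≈ -4.5000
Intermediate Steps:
b = 0 (b = 3 - 3 = 0)
m(c, Z) = ¾ (m(c, Z) = 3/4 + 0/(-4) = 3*(¼) + 0*(-¼) = ¾ + 0 = ¾)
(Q(p) - 6)*m(-6, -1) = (0 - 6)*(¾) = -6*¾ = -9/2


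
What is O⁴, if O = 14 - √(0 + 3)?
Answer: (14 - √3)⁴ ≈ 22651.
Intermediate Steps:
O = 14 - √3 ≈ 12.268
O⁴ = (14 - √3)⁴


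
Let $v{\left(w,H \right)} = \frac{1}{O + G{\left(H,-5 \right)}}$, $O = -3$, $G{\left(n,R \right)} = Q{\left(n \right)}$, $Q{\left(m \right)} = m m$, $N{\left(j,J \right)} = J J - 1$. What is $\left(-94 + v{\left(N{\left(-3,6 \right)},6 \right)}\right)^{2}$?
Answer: $\frac{9616201}{1089} \approx 8830.3$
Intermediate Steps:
$N{\left(j,J \right)} = -1 + J^{2}$ ($N{\left(j,J \right)} = J^{2} - 1 = -1 + J^{2}$)
$Q{\left(m \right)} = m^{2}$
$G{\left(n,R \right)} = n^{2}$
$v{\left(w,H \right)} = \frac{1}{-3 + H^{2}}$
$\left(-94 + v{\left(N{\left(-3,6 \right)},6 \right)}\right)^{2} = \left(-94 + \frac{1}{-3 + 6^{2}}\right)^{2} = \left(-94 + \frac{1}{-3 + 36}\right)^{2} = \left(-94 + \frac{1}{33}\right)^{2} = \left(- \frac{3101}{33}\right)^{2} = \frac{9616201}{1089}$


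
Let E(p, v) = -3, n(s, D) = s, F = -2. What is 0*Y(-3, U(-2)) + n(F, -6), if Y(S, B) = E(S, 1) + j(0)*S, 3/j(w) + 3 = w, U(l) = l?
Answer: -2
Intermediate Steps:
j(w) = 3/(-3 + w)
Y(S, B) = -3 - S (Y(S, B) = -3 + (3/(-3 + 0))*S = -3 + (3/(-3))*S = -3 + (3*(-1/3))*S = -3 - S)
0*Y(-3, U(-2)) + n(F, -6) = 0*(-3 - 1*(-3)) - 2 = 0*(-3 + 3) - 2 = 0*0 - 2 = 0 - 2 = -2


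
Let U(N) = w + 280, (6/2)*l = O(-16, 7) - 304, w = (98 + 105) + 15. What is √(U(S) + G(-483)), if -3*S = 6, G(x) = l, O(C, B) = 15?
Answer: √3615/3 ≈ 20.042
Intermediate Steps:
w = 218 (w = 203 + 15 = 218)
l = -289/3 (l = (15 - 304)/3 = (⅓)*(-289) = -289/3 ≈ -96.333)
G(x) = -289/3
S = -2 (S = -⅓*6 = -2)
U(N) = 498 (U(N) = 218 + 280 = 498)
√(U(S) + G(-483)) = √(498 - 289/3) = √(1205/3) = √3615/3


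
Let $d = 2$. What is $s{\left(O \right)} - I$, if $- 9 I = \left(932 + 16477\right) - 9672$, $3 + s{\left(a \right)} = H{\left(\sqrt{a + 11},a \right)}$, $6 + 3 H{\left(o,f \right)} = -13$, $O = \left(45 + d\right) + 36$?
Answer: $\frac{2551}{3} \approx 850.33$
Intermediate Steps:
$O = 83$ ($O = \left(45 + 2\right) + 36 = 47 + 36 = 83$)
$H{\left(o,f \right)} = - \frac{19}{3}$ ($H{\left(o,f \right)} = -2 + \frac{1}{3} \left(-13\right) = -2 - \frac{13}{3} = - \frac{19}{3}$)
$s{\left(a \right)} = - \frac{28}{3}$ ($s{\left(a \right)} = -3 - \frac{19}{3} = - \frac{28}{3}$)
$I = - \frac{2579}{3}$ ($I = - \frac{\left(932 + 16477\right) - 9672}{9} = - \frac{17409 - 9672}{9} = \left(- \frac{1}{9}\right) 7737 = - \frac{2579}{3} \approx -859.67$)
$s{\left(O \right)} - I = - \frac{28}{3} - - \frac{2579}{3} = - \frac{28}{3} + \frac{2579}{3} = \frac{2551}{3}$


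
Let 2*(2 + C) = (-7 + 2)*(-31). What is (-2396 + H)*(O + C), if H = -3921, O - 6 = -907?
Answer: 10429367/2 ≈ 5.2147e+6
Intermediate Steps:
O = -901 (O = 6 - 907 = -901)
C = 151/2 (C = -2 + ((-7 + 2)*(-31))/2 = -2 + (-5*(-31))/2 = -2 + (½)*155 = -2 + 155/2 = 151/2 ≈ 75.500)
(-2396 + H)*(O + C) = (-2396 - 3921)*(-901 + 151/2) = -6317*(-1651/2) = 10429367/2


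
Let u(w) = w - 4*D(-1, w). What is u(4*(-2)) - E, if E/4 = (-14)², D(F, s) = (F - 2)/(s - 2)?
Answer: -3966/5 ≈ -793.20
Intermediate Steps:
D(F, s) = (-2 + F)/(-2 + s)
u(w) = w + 12/(-2 + w) (u(w) = w - 4*(-2 - 1)/(-2 + w) = w - 4*(-3)/(-2 + w) = w - (-12)/(-2 + w) = w + 12/(-2 + w))
E = 784 (E = 4*(-14)² = 4*196 = 784)
u(4*(-2)) - E = (12 + (4*(-2))*(-2 + 4*(-2)))/(-2 + 4*(-2)) - 1*784 = (12 - 8*(-2 - 8))/(-2 - 8) - 784 = (12 - 8*(-10))/(-10) - 784 = -(12 + 80)/10 - 784 = -⅒*92 - 784 = -46/5 - 784 = -3966/5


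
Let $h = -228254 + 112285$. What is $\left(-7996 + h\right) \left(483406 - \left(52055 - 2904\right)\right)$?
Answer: $-53832421075$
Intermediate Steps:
$h = -115969$
$\left(-7996 + h\right) \left(483406 - \left(52055 - 2904\right)\right) = \left(-7996 - 115969\right) \left(483406 - \left(52055 - 2904\right)\right) = - 123965 \left(483406 - 49151\right) = \left(-123965\right) 434255 = -53832421075$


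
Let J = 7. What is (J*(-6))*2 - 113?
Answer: -197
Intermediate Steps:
(J*(-6))*2 - 113 = (7*(-6))*2 - 113 = -42*2 - 113 = -84 - 113 = -197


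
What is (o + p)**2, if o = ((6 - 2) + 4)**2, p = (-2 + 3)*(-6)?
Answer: 3364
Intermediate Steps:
p = -6 (p = 1*(-6) = -6)
o = 64 (o = (4 + 4)**2 = 8**2 = 64)
(o + p)**2 = (64 - 6)**2 = 58**2 = 3364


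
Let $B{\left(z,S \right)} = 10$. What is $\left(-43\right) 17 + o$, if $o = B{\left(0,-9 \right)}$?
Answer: $-721$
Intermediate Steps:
$o = 10$
$\left(-43\right) 17 + o = \left(-43\right) 17 + 10 = -731 + 10 = -721$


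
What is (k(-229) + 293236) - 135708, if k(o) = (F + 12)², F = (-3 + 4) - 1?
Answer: 157672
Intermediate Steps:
F = 0 (F = 1 - 1 = 0)
k(o) = 144 (k(o) = (0 + 12)² = 12² = 144)
(k(-229) + 293236) - 135708 = (144 + 293236) - 135708 = 293380 - 135708 = 157672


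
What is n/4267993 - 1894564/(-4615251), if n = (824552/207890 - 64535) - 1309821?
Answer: 181176789034336996/2047493949726403635 ≈ 0.088487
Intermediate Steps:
n = -142857022144/103945 (n = (824552*(1/207890) - 64535) - 1309821 = (412276/103945 - 64535) - 1309821 = -6707678299/103945 - 1309821 = -142857022144/103945 ≈ -1.3744e+6)
n/4267993 - 1894564/(-4615251) = -142857022144/103945/4267993 - 1894564/(-4615251) = -142857022144/103945*1/4267993 - 1894564*(-1/4615251) = -142857022144/443636532385 + 1894564/4615251 = 181176789034336996/2047493949726403635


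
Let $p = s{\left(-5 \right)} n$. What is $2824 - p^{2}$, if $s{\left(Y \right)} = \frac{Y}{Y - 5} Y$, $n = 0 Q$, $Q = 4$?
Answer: $2824$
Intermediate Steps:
$n = 0$ ($n = 0 \cdot 4 = 0$)
$s{\left(Y \right)} = \frac{Y^{2}}{-5 + Y}$ ($s{\left(Y \right)} = \frac{Y}{-5 + Y} Y = \frac{Y^{2}}{-5 + Y}$)
$p = 0$ ($p = \frac{\left(-5\right)^{2}}{-5 - 5} \cdot 0 = \frac{25}{-10} \cdot 0 = 25 \left(- \frac{1}{10}\right) 0 = \left(- \frac{5}{2}\right) 0 = 0$)
$2824 - p^{2} = 2824 - 0^{2} = 2824 - 0 = 2824 + 0 = 2824$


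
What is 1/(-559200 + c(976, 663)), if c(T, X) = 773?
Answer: -1/558427 ≈ -1.7907e-6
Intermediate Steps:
1/(-559200 + c(976, 663)) = 1/(-559200 + 773) = 1/(-558427) = -1/558427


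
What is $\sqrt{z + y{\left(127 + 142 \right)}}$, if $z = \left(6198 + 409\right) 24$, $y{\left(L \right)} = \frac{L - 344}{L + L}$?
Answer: $\frac{\sqrt{45896515842}}{538} \approx 398.21$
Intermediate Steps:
$y{\left(L \right)} = \frac{-344 + L}{2 L}$
$z = 158568$ ($z = 6607 \cdot 24 = 158568$)
$\sqrt{z + y{\left(127 + 142 \right)}} = \sqrt{158568 + \frac{-344 + \left(127 + 142\right)}{2 \left(127 + 142\right)}} = \sqrt{158568 + \frac{-344 + 269}{2 \cdot 269}} = \sqrt{158568 + \frac{1}{2} \cdot \frac{1}{269} \left(-75\right)} = \sqrt{158568 - \frac{75}{538}} = \sqrt{\frac{85309509}{538}} = \frac{\sqrt{45896515842}}{538}$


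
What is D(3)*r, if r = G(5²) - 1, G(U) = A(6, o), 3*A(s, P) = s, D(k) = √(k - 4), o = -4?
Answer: I ≈ 1.0*I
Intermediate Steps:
D(k) = √(-4 + k)
A(s, P) = s/3
G(U) = 2 (G(U) = (⅓)*6 = 2)
r = 1 (r = 2 - 1 = 1)
D(3)*r = √(-4 + 3)*1 = √(-1)*1 = I*1 = I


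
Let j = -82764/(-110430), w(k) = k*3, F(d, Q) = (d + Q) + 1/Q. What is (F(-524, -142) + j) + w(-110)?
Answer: -867038539/871170 ≈ -995.26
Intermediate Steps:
F(d, Q) = Q + d + 1/Q (F(d, Q) = (Q + d) + 1/Q = Q + d + 1/Q)
w(k) = 3*k
j = 4598/6135 (j = -82764*(-1/110430) = 4598/6135 ≈ 0.74947)
(F(-524, -142) + j) + w(-110) = ((-142 - 524 + 1/(-142)) + 4598/6135) + 3*(-110) = ((-142 - 524 - 1/142) + 4598/6135) - 330 = (-94573/142 + 4598/6135) - 330 = -579552439/871170 - 330 = -867038539/871170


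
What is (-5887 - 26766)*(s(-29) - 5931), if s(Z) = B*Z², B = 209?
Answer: -5545720214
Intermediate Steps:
s(Z) = 209*Z²
(-5887 - 26766)*(s(-29) - 5931) = (-5887 - 26766)*(209*(-29)² - 5931) = -32653*(209*841 - 5931) = -32653*(175769 - 5931) = -32653*169838 = -5545720214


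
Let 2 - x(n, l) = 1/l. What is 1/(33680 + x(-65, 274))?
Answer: 274/9228867 ≈ 2.9689e-5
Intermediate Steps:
x(n, l) = 2 - 1/l
1/(33680 + x(-65, 274)) = 1/(33680 + (2 - 1/274)) = 1/(33680 + 547/274) = 1/(9228867/274) = 274/9228867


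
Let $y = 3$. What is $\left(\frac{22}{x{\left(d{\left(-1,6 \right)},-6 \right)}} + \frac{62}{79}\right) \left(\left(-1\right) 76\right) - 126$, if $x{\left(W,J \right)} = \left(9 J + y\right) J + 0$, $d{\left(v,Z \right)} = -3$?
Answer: $- \frac{2309942}{12087} \approx -191.11$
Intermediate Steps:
$x{\left(W,J \right)} = J \left(3 + 9 J\right)$ ($x{\left(W,J \right)} = \left(9 J + 3\right) J + 0 = \left(3 + 9 J\right) J + 0 = J \left(3 + 9 J\right) + 0 = J \left(3 + 9 J\right)$)
$\left(\frac{22}{x{\left(d{\left(-1,6 \right)},-6 \right)}} + \frac{62}{79}\right) \left(\left(-1\right) 76\right) - 126 = \left(\frac{22}{3 \left(-6\right) \left(1 + 3 \left(-6\right)\right)} + \frac{62}{79}\right) \left(\left(-1\right) 76\right) - 126 = \left(\frac{22}{3 \left(-6\right) \left(1 - 18\right)} + 62 \cdot \frac{1}{79}\right) \left(-76\right) - 126 = \left(\frac{22}{3 \left(-6\right) \left(-17\right)} + \frac{62}{79}\right) \left(-76\right) - 126 = \left(\frac{22}{306} + \frac{62}{79}\right) \left(-76\right) - 126 = \left(22 \cdot \frac{1}{306} + \frac{62}{79}\right) \left(-76\right) - 126 = \left(\frac{11}{153} + \frac{62}{79}\right) \left(-76\right) - 126 = \frac{10355}{12087} \left(-76\right) - 126 = - \frac{786980}{12087} - 126 = - \frac{2309942}{12087}$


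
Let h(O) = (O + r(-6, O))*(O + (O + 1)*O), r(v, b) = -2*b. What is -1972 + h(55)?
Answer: -174397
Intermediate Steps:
h(O) = -O*(O + O*(1 + O)) (h(O) = (O - 2*O)*(O + (O + 1)*O) = (-O)*(O + (1 + O)*O) = (-O)*(O + O*(1 + O)) = -O*(O + O*(1 + O)))
-1972 + h(55) = -1972 + 55**2*(-2 - 1*55) = -1972 + 3025*(-2 - 55) = -1972 + 3025*(-57) = -1972 - 172425 = -174397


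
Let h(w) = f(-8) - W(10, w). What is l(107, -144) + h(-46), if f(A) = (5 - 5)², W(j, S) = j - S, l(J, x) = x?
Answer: -200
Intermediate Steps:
f(A) = 0 (f(A) = 0² = 0)
h(w) = -10 + w (h(w) = 0 - (10 - w) = 0 + (-10 + w) = -10 + w)
l(107, -144) + h(-46) = -144 + (-10 - 46) = -144 - 56 = -200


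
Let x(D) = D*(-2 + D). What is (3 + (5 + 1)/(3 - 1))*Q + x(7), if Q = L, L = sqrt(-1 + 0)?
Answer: 35 + 6*I ≈ 35.0 + 6.0*I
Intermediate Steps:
L = I (L = sqrt(-1) = I ≈ 1.0*I)
Q = I ≈ 1.0*I
(3 + (5 + 1)/(3 - 1))*Q + x(7) = (3 + (5 + 1)/(3 - 1))*I + 7*(-2 + 7) = (3 + 6/2)*I + 7*5 = (3 + 6*(1/2))*I + 35 = (3 + 3)*I + 35 = 6*I + 35 = 35 + 6*I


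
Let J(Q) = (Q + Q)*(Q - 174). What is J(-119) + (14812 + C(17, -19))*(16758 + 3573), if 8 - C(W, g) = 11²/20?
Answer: 6025043029/20 ≈ 3.0125e+8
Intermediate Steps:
C(W, g) = 39/20 (C(W, g) = 8 - 11²/20 = 8 - 121/20 = 39/20)
J(Q) = 2*Q*(-174 + Q) (J(Q) = (2*Q)*(-174 + Q) = 2*Q*(-174 + Q))
J(-119) + (14812 + C(17, -19))*(16758 + 3573) = 2*(-119)*(-174 - 119) + (14812 + 39/20)*(16758 + 3573) = 2*(-119)*(-293) + (296279/20)*20331 = 69734 + 6023648349/20 = 6025043029/20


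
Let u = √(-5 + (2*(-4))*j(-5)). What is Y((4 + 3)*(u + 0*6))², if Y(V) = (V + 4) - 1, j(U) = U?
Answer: 1724 + 42*√35 ≈ 1972.5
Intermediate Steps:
u = √35 (u = √(-5 + (2*(-4))*(-5)) = √(-5 - 8*(-5)) = √(-5 + 40) = √35 ≈ 5.9161)
Y(V) = 3 + V (Y(V) = (4 + V) - 1 = 3 + V)
Y((4 + 3)*(u + 0*6))² = (3 + (4 + 3)*(√35 + 0*6))² = (3 + 7*(√35 + 0))² = (3 + 7*√35)²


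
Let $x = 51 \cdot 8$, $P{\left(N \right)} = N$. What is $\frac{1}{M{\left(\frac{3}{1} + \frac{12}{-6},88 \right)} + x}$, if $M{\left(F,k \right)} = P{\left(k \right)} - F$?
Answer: $\frac{1}{495} \approx 0.0020202$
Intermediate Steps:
$x = 408$
$M{\left(F,k \right)} = k - F$
$\frac{1}{M{\left(\frac{3}{1} + \frac{12}{-6},88 \right)} + x} = \frac{1}{\left(88 - \left(\frac{3}{1} + \frac{12}{-6}\right)\right) + 408} = \frac{1}{\left(88 - \left(3 \cdot 1 + 12 \left(- \frac{1}{6}\right)\right)\right) + 408} = \frac{1}{\left(88 - \left(3 - 2\right)\right) + 408} = \frac{1}{\left(88 - 1\right) + 408} = \frac{1}{87 + 408} = \frac{1}{495}$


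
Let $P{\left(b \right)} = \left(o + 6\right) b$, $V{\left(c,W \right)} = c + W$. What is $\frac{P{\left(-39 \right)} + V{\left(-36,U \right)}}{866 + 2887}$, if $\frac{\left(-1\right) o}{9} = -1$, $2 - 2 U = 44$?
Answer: $- \frac{214}{1251} \approx -0.17106$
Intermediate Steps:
$U = -21$ ($U = 1 - 22 = -21$)
$o = 9$ ($o = \left(-9\right) \left(-1\right) = 9$)
$V{\left(c,W \right)} = W + c$
$P{\left(b \right)} = 15 b$ ($P{\left(b \right)} = \left(9 + 6\right) b = 15 b$)
$\frac{P{\left(-39 \right)} + V{\left(-36,U \right)}}{866 + 2887} = \frac{15 \left(-39\right) - 57}{866 + 2887} = \frac{-585 - 57}{3753} = \left(-642\right) \frac{1}{3753} = - \frac{214}{1251}$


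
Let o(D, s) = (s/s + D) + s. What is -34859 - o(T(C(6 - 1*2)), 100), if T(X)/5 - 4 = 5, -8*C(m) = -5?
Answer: -35005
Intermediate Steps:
C(m) = 5/8 (C(m) = -⅛*(-5) = 5/8)
T(X) = 45 (T(X) = 20 + 5*5 = 20 + 25 = 45)
o(D, s) = 1 + D + s (o(D, s) = (1 + D) + s = 1 + D + s)
-34859 - o(T(C(6 - 1*2)), 100) = -34859 - (1 + 45 + 100) = -34859 - 1*146 = -34859 - 146 = -35005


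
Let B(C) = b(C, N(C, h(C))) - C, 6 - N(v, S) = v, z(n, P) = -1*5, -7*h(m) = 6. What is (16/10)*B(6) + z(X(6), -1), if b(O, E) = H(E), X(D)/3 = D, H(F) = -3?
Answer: -97/5 ≈ -19.400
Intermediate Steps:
h(m) = -6/7 (h(m) = -⅐*6 = -6/7)
X(D) = 3*D
z(n, P) = -5
N(v, S) = 6 - v
b(O, E) = -3
B(C) = -3 - C
(16/10)*B(6) + z(X(6), -1) = (16/10)*(-3 - 1*6) - 5 = (16*(⅒))*(-3 - 6) - 5 = (8/5)*(-9) - 5 = -72/5 - 5 = -97/5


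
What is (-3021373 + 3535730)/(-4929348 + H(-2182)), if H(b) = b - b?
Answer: -514357/4929348 ≈ -0.10435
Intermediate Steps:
H(b) = 0
(-3021373 + 3535730)/(-4929348 + H(-2182)) = (-3021373 + 3535730)/(-4929348 + 0) = 514357/(-4929348) = 514357*(-1/4929348) = -514357/4929348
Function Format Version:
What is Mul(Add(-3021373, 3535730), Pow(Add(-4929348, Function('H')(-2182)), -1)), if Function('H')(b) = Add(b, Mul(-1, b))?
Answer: Rational(-514357, 4929348) ≈ -0.10435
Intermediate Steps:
Function('H')(b) = 0
Mul(Add(-3021373, 3535730), Pow(Add(-4929348, Function('H')(-2182)), -1)) = Mul(Add(-3021373, 3535730), Pow(Add(-4929348, 0), -1)) = Mul(514357, Pow(-4929348, -1)) = Mul(514357, Rational(-1, 4929348)) = Rational(-514357, 4929348)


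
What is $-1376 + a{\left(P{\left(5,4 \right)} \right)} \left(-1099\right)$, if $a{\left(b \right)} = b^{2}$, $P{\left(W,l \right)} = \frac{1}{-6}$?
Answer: $- \frac{50635}{36} \approx -1406.5$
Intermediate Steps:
$P{\left(W,l \right)} = - \frac{1}{6}$
$-1376 + a{\left(P{\left(5,4 \right)} \right)} \left(-1099\right) = -1376 + \left(- \frac{1}{6}\right)^{2} \left(-1099\right) = -1376 + \frac{1}{36} \left(-1099\right) = -1376 - \frac{1099}{36} = - \frac{50635}{36}$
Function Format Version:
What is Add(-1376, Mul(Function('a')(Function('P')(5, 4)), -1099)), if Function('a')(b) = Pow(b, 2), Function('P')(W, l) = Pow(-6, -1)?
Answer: Rational(-50635, 36) ≈ -1406.5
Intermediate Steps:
Function('P')(W, l) = Rational(-1, 6)
Add(-1376, Mul(Function('a')(Function('P')(5, 4)), -1099)) = Add(-1376, Mul(Pow(Rational(-1, 6), 2), -1099)) = Add(-1376, Mul(Rational(1, 36), -1099)) = Add(-1376, Rational(-1099, 36)) = Rational(-50635, 36)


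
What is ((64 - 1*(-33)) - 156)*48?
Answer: -2832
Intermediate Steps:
((64 - 1*(-33)) - 156)*48 = ((64 + 33) - 156)*48 = (97 - 156)*48 = -59*48 = -2832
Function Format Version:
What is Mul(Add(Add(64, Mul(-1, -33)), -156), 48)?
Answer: -2832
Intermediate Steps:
Mul(Add(Add(64, Mul(-1, -33)), -156), 48) = Mul(Add(Add(64, 33), -156), 48) = Mul(Add(97, -156), 48) = Mul(-59, 48) = -2832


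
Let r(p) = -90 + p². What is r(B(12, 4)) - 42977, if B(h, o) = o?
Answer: -43051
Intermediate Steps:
r(B(12, 4)) - 42977 = (-90 + 4²) - 42977 = (-90 + 16) - 42977 = -74 - 42977 = -43051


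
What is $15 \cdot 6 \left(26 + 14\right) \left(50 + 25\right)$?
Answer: $270000$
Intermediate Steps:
$15 \cdot 6 \left(26 + 14\right) \left(50 + 25\right) = 90 \cdot 40 \cdot 75 = 90 \cdot 3000 = 270000$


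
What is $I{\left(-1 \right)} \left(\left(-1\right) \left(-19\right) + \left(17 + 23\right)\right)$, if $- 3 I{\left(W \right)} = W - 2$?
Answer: $59$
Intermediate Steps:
$I{\left(W \right)} = \frac{2}{3} - \frac{W}{3}$ ($I{\left(W \right)} = - \frac{W - 2}{3} = - \frac{-2 + W}{3} = \frac{2}{3} - \frac{W}{3}$)
$I{\left(-1 \right)} \left(\left(-1\right) \left(-19\right) + \left(17 + 23\right)\right) = \left(\frac{2}{3} - - \frac{1}{3}\right) \left(\left(-1\right) \left(-19\right) + \left(17 + 23\right)\right) = \left(\frac{2}{3} + \frac{1}{3}\right) \left(19 + 40\right) = 1 \cdot 59 = 59$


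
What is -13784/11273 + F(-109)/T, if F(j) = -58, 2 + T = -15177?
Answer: -208573502/171112867 ≈ -1.2189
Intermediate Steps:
T = -15179 (T = -2 - 15177 = -15179)
-13784/11273 + F(-109)/T = -13784/11273 - 58/(-15179) = -13784*1/11273 - 58*(-1/15179) = -13784/11273 + 58/15179 = -208573502/171112867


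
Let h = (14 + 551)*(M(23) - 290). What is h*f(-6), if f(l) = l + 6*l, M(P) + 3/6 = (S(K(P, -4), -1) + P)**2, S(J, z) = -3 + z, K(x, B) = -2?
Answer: -1672965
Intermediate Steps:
M(P) = -1/2 + (-4 + P)**2 (M(P) = -1/2 + ((-3 - 1) + P)**2 = -1/2 + (-4 + P)**2)
f(l) = 7*l
h = 79665/2 (h = (14 + 551)*((-1/2 + (-4 + 23)**2) - 290) = 565*((-1/2 + 19**2) - 290) = 565*((-1/2 + 361) - 290) = 565*(721/2 - 290) = 565*(141/2) = 79665/2 ≈ 39833.)
h*f(-6) = 79665*(7*(-6))/2 = (79665/2)*(-42) = -1672965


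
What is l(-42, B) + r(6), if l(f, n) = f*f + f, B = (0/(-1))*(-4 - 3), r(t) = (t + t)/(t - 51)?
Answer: 25826/15 ≈ 1721.7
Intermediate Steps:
r(t) = 2*t/(-51 + t) (r(t) = (2*t)/(-51 + t) = 2*t/(-51 + t))
B = 0 (B = (0*(-1))*(-7) = 0*(-7) = 0)
l(f, n) = f + f² (l(f, n) = f² + f = f + f²)
l(-42, B) + r(6) = -42*(1 - 42) + 2*6/(-51 + 6) = -42*(-41) + 2*6/(-45) = 1722 + 2*6*(-1/45) = 1722 - 4/15 = 25826/15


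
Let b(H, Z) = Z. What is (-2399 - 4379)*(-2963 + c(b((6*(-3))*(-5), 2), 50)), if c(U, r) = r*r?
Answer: 3138214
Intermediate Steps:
c(U, r) = r**2
(-2399 - 4379)*(-2963 + c(b((6*(-3))*(-5), 2), 50)) = (-2399 - 4379)*(-2963 + 50**2) = -6778*(-2963 + 2500) = -6778*(-463) = 3138214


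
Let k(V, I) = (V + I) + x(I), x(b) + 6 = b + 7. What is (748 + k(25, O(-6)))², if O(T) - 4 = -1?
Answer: 608400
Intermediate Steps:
x(b) = 1 + b (x(b) = -6 + (b + 7) = -6 + (7 + b) = 1 + b)
O(T) = 3 (O(T) = 4 - 1 = 3)
k(V, I) = 1 + V + 2*I (k(V, I) = (V + I) + (1 + I) = (I + V) + (1 + I) = 1 + V + 2*I)
(748 + k(25, O(-6)))² = (748 + (1 + 25 + 2*3))² = (748 + (1 + 25 + 6))² = (748 + 32)² = 780² = 608400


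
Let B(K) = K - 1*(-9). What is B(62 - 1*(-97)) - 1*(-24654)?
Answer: 24822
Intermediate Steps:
B(K) = 9 + K (B(K) = K + 9 = 9 + K)
B(62 - 1*(-97)) - 1*(-24654) = (9 + (62 - 1*(-97))) - 1*(-24654) = (9 + (62 + 97)) + 24654 = (9 + 159) + 24654 = 168 + 24654 = 24822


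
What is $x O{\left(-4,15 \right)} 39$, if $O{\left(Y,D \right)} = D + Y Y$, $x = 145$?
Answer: $175305$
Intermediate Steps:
$O{\left(Y,D \right)} = D + Y^{2}$
$x O{\left(-4,15 \right)} 39 = 145 \left(15 + \left(-4\right)^{2}\right) 39 = 145 \left(15 + 16\right) 39 = 145 \cdot 31 \cdot 39 = 4495 \cdot 39 = 175305$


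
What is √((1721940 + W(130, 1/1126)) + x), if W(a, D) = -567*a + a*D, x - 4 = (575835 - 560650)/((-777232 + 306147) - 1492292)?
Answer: 14*√1141680291862244118881/368460417 ≈ 1283.8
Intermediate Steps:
x = 7838323/1963377 (x = 4 + (575835 - 560650)/((-777232 + 306147) - 1492292) = 4 + 15185/(-471085 - 1492292) = 4 + 15185/(-1963377) = 4 + 15185*(-1/1963377) = 4 - 15185/1963377 = 7838323/1963377 ≈ 3.9923)
W(a, D) = -567*a + D*a
√((1721940 + W(130, 1/1126)) + x) = √((1721940 + 130*(-567 + 1/1126)) + 7838323/1963377) = √((1721940 + 130*(-638441/1126)) + 7838323/1963377) = √((1721940 - 41498665/563) + 7838323/1963377) = √(927953555/563 + 7838323/1963377) = √(1821927079931084/1105381251) = 14*√1141680291862244118881/368460417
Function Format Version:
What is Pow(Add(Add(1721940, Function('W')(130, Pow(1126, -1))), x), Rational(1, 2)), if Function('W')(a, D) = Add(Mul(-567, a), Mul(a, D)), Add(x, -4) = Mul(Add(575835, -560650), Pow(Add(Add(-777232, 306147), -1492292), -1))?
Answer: Mul(Rational(14, 368460417), Pow(1141680291862244118881, Rational(1, 2))) ≈ 1283.8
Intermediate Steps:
x = Rational(7838323, 1963377) (x = Add(4, Mul(Add(575835, -560650), Pow(Add(Add(-777232, 306147), -1492292), -1))) = Add(4, Mul(15185, Pow(Add(-471085, -1492292), -1))) = Add(4, Mul(15185, Pow(-1963377, -1))) = Add(4, Mul(15185, Rational(-1, 1963377))) = Add(4, Rational(-15185, 1963377)) = Rational(7838323, 1963377) ≈ 3.9923)
Function('W')(a, D) = Add(Mul(-567, a), Mul(D, a))
Pow(Add(Add(1721940, Function('W')(130, Pow(1126, -1))), x), Rational(1, 2)) = Pow(Add(Add(1721940, Mul(130, Add(-567, Pow(1126, -1)))), Rational(7838323, 1963377)), Rational(1, 2)) = Pow(Add(Add(1721940, Mul(130, Add(-567, Rational(1, 1126)))), Rational(7838323, 1963377)), Rational(1, 2)) = Pow(Add(Add(1721940, Mul(130, Rational(-638441, 1126))), Rational(7838323, 1963377)), Rational(1, 2)) = Pow(Add(Add(1721940, Rational(-41498665, 563)), Rational(7838323, 1963377)), Rational(1, 2)) = Pow(Add(Rational(927953555, 563), Rational(7838323, 1963377)), Rational(1, 2)) = Pow(Rational(1821927079931084, 1105381251), Rational(1, 2)) = Mul(Rational(14, 368460417), Pow(1141680291862244118881, Rational(1, 2)))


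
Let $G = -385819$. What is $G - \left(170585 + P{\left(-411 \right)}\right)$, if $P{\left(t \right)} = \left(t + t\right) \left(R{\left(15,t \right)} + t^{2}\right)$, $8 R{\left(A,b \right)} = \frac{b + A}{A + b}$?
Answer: $\frac{553187043}{4} \approx 1.383 \cdot 10^{8}$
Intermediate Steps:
$R{\left(A,b \right)} = \frac{1}{8}$ ($R{\left(A,b \right)} = \frac{\left(b + A\right) \frac{1}{A + b}}{8} = \frac{\left(A + b\right) \frac{1}{A + b}}{8} = \frac{1}{8} \cdot 1 = \frac{1}{8}$)
$P{\left(t \right)} = 2 t \left(\frac{1}{8} + t^{2}\right)$ ($P{\left(t \right)} = \left(t + t\right) \left(\frac{1}{8} + t^{2}\right) = 2 t \left(\frac{1}{8} + t^{2}\right)$)
$G - \left(170585 + P{\left(-411 \right)}\right) = -385819 - \left(170585 + \left(2 \left(-411\right)^{3} + \frac{1}{4} \left(-411\right)\right)\right) = -385819 - \left(170585 + \left(2 \left(-69426531\right) - \frac{411}{4}\right)\right) = -385819 - \left(170585 - \frac{555412659}{4}\right) = -385819 - - \frac{554730319}{4} = -385819 + \frac{554730319}{4} = \frac{553187043}{4}$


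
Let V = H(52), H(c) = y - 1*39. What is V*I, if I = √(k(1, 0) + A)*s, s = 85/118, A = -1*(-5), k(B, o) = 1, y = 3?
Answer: -1530*√6/59 ≈ -63.521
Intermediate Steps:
A = 5
s = 85/118 (s = 85*(1/118) = 85/118 ≈ 0.72034)
H(c) = -36 (H(c) = 3 - 1*39 = 3 - 39 = -36)
V = -36
I = 85*√6/118 (I = √(1 + 5)*(85/118) = √6*(85/118) = 85*√6/118 ≈ 1.7645)
V*I = -1530*√6/59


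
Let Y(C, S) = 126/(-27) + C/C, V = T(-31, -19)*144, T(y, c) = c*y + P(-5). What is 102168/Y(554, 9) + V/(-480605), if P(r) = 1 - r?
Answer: -2678332680/96121 ≈ -27864.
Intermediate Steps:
T(y, c) = 6 + c*y (T(y, c) = c*y + (1 - 1*(-5)) = c*y + (1 + 5) = c*y + 6 = 6 + c*y)
V = 85680 (V = (6 - 19*(-31))*144 = (6 + 589)*144 = 595*144 = 85680)
Y(C, S) = -11/3 (Y(C, S) = 126*(-1/27) + 1 = -14/3 + 1 = -11/3)
102168/Y(554, 9) + V/(-480605) = 102168/(-11/3) + 85680/(-480605) = 102168*(-3/11) + 85680*(-1/480605) = -27864 - 17136/96121 = -2678332680/96121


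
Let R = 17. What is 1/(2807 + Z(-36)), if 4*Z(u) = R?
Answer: 4/11245 ≈ 0.00035571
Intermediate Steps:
Z(u) = 17/4 (Z(u) = (¼)*17 = 17/4)
1/(2807 + Z(-36)) = 1/(2807 + 17/4) = 1/(11245/4) = 4/11245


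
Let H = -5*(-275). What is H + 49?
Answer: 1424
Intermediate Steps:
H = 1375
H + 49 = 1375 + 49 = 1424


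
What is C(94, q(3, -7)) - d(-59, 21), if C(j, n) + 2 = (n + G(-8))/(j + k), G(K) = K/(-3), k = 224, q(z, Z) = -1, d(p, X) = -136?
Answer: 127841/954 ≈ 134.01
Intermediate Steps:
G(K) = -K/3 (G(K) = K*(-⅓) = -K/3)
C(j, n) = -2 + (8/3 + n)/(224 + j) (C(j, n) = -2 + (n - ⅓*(-8))/(j + 224) = -2 + (n + 8/3)/(224 + j) = -2 + (8/3 + n)/(224 + j))
C(94, q(3, -7)) - d(-59, 21) = (-1336/3 - 1 - 2*94)/(224 + 94) - 1*(-136) = (-1336/3 - 1 - 188)/318 + 136 = (1/318)*(-1903/3) + 136 = -1903/954 + 136 = 127841/954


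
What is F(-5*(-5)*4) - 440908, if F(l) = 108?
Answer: -440800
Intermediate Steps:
F(-5*(-5)*4) - 440908 = 108 - 440908 = -440800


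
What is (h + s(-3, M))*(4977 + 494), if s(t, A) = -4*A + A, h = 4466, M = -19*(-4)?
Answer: 23186098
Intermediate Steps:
M = 76
s(t, A) = -3*A
(h + s(-3, M))*(4977 + 494) = (4466 - 3*76)*(4977 + 494) = (4466 - 228)*5471 = 4238*5471 = 23186098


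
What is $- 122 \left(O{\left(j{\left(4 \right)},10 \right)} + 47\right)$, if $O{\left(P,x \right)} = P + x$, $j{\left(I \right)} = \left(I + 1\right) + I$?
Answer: $-8052$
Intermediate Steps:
$j{\left(I \right)} = 1 + 2 I$ ($j{\left(I \right)} = \left(1 + I\right) + I = 1 + 2 I$)
$- 122 \left(O{\left(j{\left(4 \right)},10 \right)} + 47\right) = - 122 \left(\left(\left(1 + 2 \cdot 4\right) + 10\right) + 47\right) = - 122 \left(\left(\left(1 + 8\right) + 10\right) + 47\right) = - 122 \left(\left(9 + 10\right) + 47\right) = - 122 \left(19 + 47\right) = \left(-122\right) 66 = -8052$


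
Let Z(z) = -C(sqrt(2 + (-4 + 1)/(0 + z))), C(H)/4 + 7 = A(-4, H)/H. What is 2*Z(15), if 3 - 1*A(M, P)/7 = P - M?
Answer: 112 + 56*sqrt(5)/3 ≈ 153.74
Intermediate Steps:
A(M, P) = 21 - 7*P + 7*M (A(M, P) = 21 - 7*(P - M) = 21 + (-7*P + 7*M) = 21 - 7*P + 7*M)
C(H) = -28 + 4*(-7 - 7*H)/H (C(H) = -28 + 4*((21 - 7*H + 7*(-4))/H) = -28 + 4*((21 - 7*H - 28)/H) = -28 + 4*((-7 - 7*H)/H) = -28 + 4*(-7 - 7*H)/H)
Z(z) = 56 + 28/sqrt(2 - 3/z) (Z(z) = -(-56 - 28/sqrt(2 + (-4 + 1)/(0 + z))) = -(-56 - 28/sqrt(2 - 3/z)) = 56 + 28/sqrt(2 - 3/z))
2*Z(15) = 2*(56 + 28/sqrt(2 - 3/15)) = 2*(56 + 28/sqrt(2 - 3*1/15)) = 2*(56 + 28/sqrt(2 - 1/5)) = 2*(56 + 28/sqrt(9/5)) = 2*(56 + 28*(sqrt(5)/3)) = 2*(56 + 28*sqrt(5)/3) = 112 + 56*sqrt(5)/3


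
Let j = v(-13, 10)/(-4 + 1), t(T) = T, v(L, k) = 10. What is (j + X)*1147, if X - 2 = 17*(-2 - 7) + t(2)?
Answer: -524179/3 ≈ -1.7473e+5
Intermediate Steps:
X = -149 (X = 2 + (17*(-2 - 7) + 2) = 2 + (17*(-9) + 2) = 2 + (-153 + 2) = 2 - 151 = -149)
j = -10/3 (j = 10/(-4 + 1) = 10/(-3) = 10*(-⅓) = -10/3 ≈ -3.3333)
(j + X)*1147 = (-10/3 - 149)*1147 = -457/3*1147 = -524179/3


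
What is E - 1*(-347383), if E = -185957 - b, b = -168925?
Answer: 330351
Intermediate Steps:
E = -17032 (E = -185957 - 1*(-168925) = -185957 + 168925 = -17032)
E - 1*(-347383) = -17032 - 1*(-347383) = -17032 + 347383 = 330351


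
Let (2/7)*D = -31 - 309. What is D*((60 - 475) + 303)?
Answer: 133280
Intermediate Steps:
D = -1190 (D = 7*(-31 - 309)/2 = (7/2)*(-340) = -1190)
D*((60 - 475) + 303) = -1190*((60 - 475) + 303) = -1190*(-415 + 303) = -1190*(-112) = 133280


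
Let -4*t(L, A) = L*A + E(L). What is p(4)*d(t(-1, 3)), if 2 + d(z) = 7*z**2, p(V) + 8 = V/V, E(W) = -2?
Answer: -1001/16 ≈ -62.563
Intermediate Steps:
t(L, A) = 1/2 - A*L/4 (t(L, A) = -(L*A - 2)/4 = -(A*L - 2)/4 = -(-2 + A*L)/4 = 1/2 - A*L/4)
p(V) = -7 (p(V) = -8 + V/V = -8 + 1 = -7)
d(z) = -2 + 7*z**2
p(4)*d(t(-1, 3)) = -7*(-2 + 7*(1/2 - 1/4*3*(-1))**2) = -7*(-2 + 7*(1/2 + 3/4)**2) = -7*(-2 + 7*(5/4)**2) = -7*(-2 + 7*(25/16)) = -7*(-2 + 175/16) = -7*143/16 = -1001/16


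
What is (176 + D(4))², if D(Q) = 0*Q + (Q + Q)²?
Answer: 57600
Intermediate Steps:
D(Q) = 4*Q² (D(Q) = 0 + (2*Q)² = 0 + 4*Q² = 4*Q²)
(176 + D(4))² = (176 + 4*4²)² = (176 + 4*16)² = (176 + 64)² = 240² = 57600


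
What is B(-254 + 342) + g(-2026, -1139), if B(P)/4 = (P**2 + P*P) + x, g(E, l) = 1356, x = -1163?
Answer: 58656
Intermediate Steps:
B(P) = -4652 + 8*P**2 (B(P) = 4*((P**2 + P*P) - 1163) = 4*((P**2 + P**2) - 1163) = 4*(2*P**2 - 1163) = 4*(-1163 + 2*P**2) = -4652 + 8*P**2)
B(-254 + 342) + g(-2026, -1139) = (-4652 + 8*(-254 + 342)**2) + 1356 = (-4652 + 8*88**2) + 1356 = (-4652 + 8*7744) + 1356 = (-4652 + 61952) + 1356 = 57300 + 1356 = 58656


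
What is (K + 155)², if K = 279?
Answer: 188356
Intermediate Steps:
(K + 155)² = (279 + 155)² = 434² = 188356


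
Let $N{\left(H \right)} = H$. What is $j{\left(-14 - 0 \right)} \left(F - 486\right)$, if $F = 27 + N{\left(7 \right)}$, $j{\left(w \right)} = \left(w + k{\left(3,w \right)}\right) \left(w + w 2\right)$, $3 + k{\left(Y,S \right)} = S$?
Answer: $-588504$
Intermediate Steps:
$k{\left(Y,S \right)} = -3 + S$
$j{\left(w \right)} = 3 w \left(-3 + 2 w\right)$ ($j{\left(w \right)} = \left(w + \left(-3 + w\right)\right) \left(w + w 2\right) = \left(-3 + 2 w\right) \left(w + 2 w\right) = \left(-3 + 2 w\right) 3 w = 3 w \left(-3 + 2 w\right)$)
$F = 34$ ($F = 27 + 7 = 34$)
$j{\left(-14 - 0 \right)} \left(F - 486\right) = 3 \left(-14 - 0\right) \left(-3 + 2 \left(-14 - 0\right)\right) \left(34 - 486\right) = 3 \left(-14 + 0\right) \left(-3 + 2 \left(-14 + 0\right)\right) \left(-452\right) = 3 \left(-14\right) \left(-3 + 2 \left(-14\right)\right) \left(-452\right) = 3 \left(-14\right) \left(-3 - 28\right) \left(-452\right) = 3 \left(-14\right) \left(-31\right) \left(-452\right) = 1302 \left(-452\right) = -588504$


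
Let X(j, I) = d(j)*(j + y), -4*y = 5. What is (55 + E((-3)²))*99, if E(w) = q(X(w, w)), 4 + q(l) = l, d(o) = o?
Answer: 47817/4 ≈ 11954.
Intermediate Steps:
y = -5/4 (y = -¼*5 = -5/4 ≈ -1.2500)
X(j, I) = j*(-5/4 + j) (X(j, I) = j*(j - 5/4) = j*(-5/4 + j))
q(l) = -4 + l
E(w) = -4 + w*(-5 + 4*w)/4
(55 + E((-3)²))*99 = (55 + (-4 + (¼)*(-3)²*(-5 + 4*(-3)²)))*99 = (55 + (-4 + (¼)*9*(-5 + 4*9)))*99 = (55 + (-4 + (¼)*9*(-5 + 36)))*99 = (55 + (-4 + (¼)*9*31))*99 = (55 + (-4 + 279/4))*99 = (55 + 263/4)*99 = (483/4)*99 = 47817/4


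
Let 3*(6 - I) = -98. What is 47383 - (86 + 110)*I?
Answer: 119413/3 ≈ 39804.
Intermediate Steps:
I = 116/3 (I = 6 - ⅓*(-98) = 6 + 98/3 = 116/3 ≈ 38.667)
47383 - (86 + 110)*I = 47383 - (86 + 110)*116/3 = 47383 - 196*116/3 = 47383 - 1*22736/3 = 47383 - 22736/3 = 119413/3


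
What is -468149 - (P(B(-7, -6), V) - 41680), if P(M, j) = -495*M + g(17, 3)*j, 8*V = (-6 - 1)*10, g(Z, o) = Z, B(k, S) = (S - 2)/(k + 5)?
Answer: -1697361/4 ≈ -4.2434e+5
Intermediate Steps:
B(k, S) = (-2 + S)/(5 + k)
V = -35/4 (V = ((-6 - 1)*10)/8 = (-7*10)/8 = (1/8)*(-70) = -35/4 ≈ -8.7500)
P(M, j) = -495*M + 17*j
-468149 - (P(B(-7, -6), V) - 41680) = -468149 - ((-495*(-2 - 6)/(5 - 7) + 17*(-35/4)) - 41680) = -468149 - ((-495*(-8)/(-2) - 595/4) - 41680) = -468149 - ((-(-495)*(-8)/2 - 595/4) - 41680) = -468149 - ((-495*4 - 595/4) - 41680) = -468149 - ((-1980 - 595/4) - 41680) = -468149 - (-8515/4 - 41680) = -468149 - 1*(-175235/4) = -468149 + 175235/4 = -1697361/4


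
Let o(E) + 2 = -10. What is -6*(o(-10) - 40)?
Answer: 312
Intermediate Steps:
o(E) = -12 (o(E) = -2 - 10 = -12)
-6*(o(-10) - 40) = -6*(-12 - 40) = -6*(-52) = 312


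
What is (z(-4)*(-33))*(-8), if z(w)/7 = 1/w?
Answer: -462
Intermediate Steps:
z(w) = 7/w
(z(-4)*(-33))*(-8) = ((7/(-4))*(-33))*(-8) = ((7*(-¼))*(-33))*(-8) = -7/4*(-33)*(-8) = (231/4)*(-8) = -462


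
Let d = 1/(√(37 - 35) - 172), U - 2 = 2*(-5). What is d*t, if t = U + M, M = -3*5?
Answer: 1978/14791 + 23*√2/29582 ≈ 0.13483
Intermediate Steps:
U = -8 (U = 2 + 2*(-5) = 2 - 10 = -8)
M = -15
t = -23 (t = -8 - 15 = -23)
d = 1/(-172 + √2) (d = 1/(√2 - 172) = 1/(-172 + √2) ≈ -0.0058622)
d*t = (-86/14791 - √2/29582)*(-23) = 1978/14791 + 23*√2/29582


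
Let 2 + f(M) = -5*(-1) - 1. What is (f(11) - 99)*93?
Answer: -9021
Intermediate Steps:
f(M) = 2 (f(M) = -2 + (-5*(-1) - 1) = -2 + (5 - 1) = -2 + 4 = 2)
(f(11) - 99)*93 = (2 - 99)*93 = -97*93 = -9021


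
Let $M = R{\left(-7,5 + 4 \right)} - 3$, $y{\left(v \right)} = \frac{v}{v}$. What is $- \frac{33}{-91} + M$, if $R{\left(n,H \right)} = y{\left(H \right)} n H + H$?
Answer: $- \frac{5154}{91} \approx -56.637$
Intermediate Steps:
$y{\left(v \right)} = 1$
$R{\left(n,H \right)} = H + H n$ ($R{\left(n,H \right)} = 1 n H + H = n H + H = H n + H = H + H n$)
$M = -57$ ($M = \left(5 + 4\right) \left(1 - 7\right) - 3 = 9 \left(-6\right) - 3 = -54 - 3 = -57$)
$- \frac{33}{-91} + M = - \frac{33}{-91} - 57 = \left(-33\right) \left(- \frac{1}{91}\right) - 57 = \frac{33}{91} - 57 = - \frac{5154}{91}$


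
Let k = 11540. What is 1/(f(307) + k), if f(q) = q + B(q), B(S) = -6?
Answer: 1/11841 ≈ 8.4452e-5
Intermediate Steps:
f(q) = -6 + q (f(q) = q - 6 = -6 + q)
1/(f(307) + k) = 1/((-6 + 307) + 11540) = 1/(301 + 11540) = 1/11841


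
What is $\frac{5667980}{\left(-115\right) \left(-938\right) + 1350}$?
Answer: $\frac{283399}{5461} \approx 51.895$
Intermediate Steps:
$\frac{5667980}{\left(-115\right) \left(-938\right) + 1350} = \frac{5667980}{107870 + 1350} = \frac{5667980}{109220} = 5667980 \cdot \frac{1}{109220} = \frac{283399}{5461}$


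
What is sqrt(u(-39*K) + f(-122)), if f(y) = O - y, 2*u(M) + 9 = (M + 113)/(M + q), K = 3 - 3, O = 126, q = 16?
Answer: sqrt(15810)/8 ≈ 15.717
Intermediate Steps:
K = 0
u(M) = -9/2 + (113 + M)/(2*(16 + M)) (u(M) = -9/2 + ((M + 113)/(M + 16))/2 = -9/2 + ((113 + M)/(16 + M))/2 = -9/2 + (113 + M)/(2*(16 + M)))
f(y) = 126 - y
sqrt(u(-39*K) + f(-122)) = sqrt((-31 - (-312)*0)/(2*(16 - 39*0)) + (126 - 1*(-122))) = sqrt((-31 - 8*0)/(2*(16 + 0)) + (126 + 122)) = sqrt((1/2)*(-31 + 0)/16 + 248) = sqrt((1/2)*(1/16)*(-31) + 248) = sqrt(-31/32 + 248) = sqrt(7905/32) = sqrt(15810)/8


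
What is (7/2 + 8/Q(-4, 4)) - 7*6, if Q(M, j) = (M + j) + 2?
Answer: -69/2 ≈ -34.500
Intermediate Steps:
Q(M, j) = 2 + M + j
(7/2 + 8/Q(-4, 4)) - 7*6 = (7/2 + 8/(2 - 4 + 4)) - 7*6 = (7*(½) + 8/2) - 42 = (7/2 + 8*(½)) - 42 = (7/2 + 4) - 42 = 15/2 - 42 = -69/2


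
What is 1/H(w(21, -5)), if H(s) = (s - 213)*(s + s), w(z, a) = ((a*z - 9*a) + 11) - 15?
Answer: 1/35456 ≈ 2.8204e-5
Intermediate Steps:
w(z, a) = -4 - 9*a + a*z (w(z, a) = ((-9*a + a*z) + 11) - 15 = (11 - 9*a + a*z) - 15 = -4 - 9*a + a*z)
H(s) = 2*s*(-213 + s) (H(s) = (-213 + s)*(2*s) = 2*s*(-213 + s))
1/H(w(21, -5)) = 1/(2*(-4 - 9*(-5) - 5*21)*(-213 + (-4 - 9*(-5) - 5*21))) = 1/(2*(-4 + 45 - 105)*(-213 + (-4 + 45 - 105))) = 1/(2*(-64)*(-213 - 64)) = 1/(2*(-64)*(-277)) = 1/35456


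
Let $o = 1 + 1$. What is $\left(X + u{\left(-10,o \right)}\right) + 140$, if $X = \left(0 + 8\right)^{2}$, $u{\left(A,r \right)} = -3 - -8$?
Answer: $209$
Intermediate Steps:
$o = 2$
$u{\left(A,r \right)} = 5$ ($u{\left(A,r \right)} = -3 + 8 = 5$)
$X = 64$ ($X = 8^{2} = 64$)
$\left(X + u{\left(-10,o \right)}\right) + 140 = \left(64 + 5\right) + 140 = 69 + 140 = 209$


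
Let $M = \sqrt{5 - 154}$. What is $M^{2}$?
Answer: $-149$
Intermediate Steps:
$M = i \sqrt{149}$ ($M = \sqrt{-149} = i \sqrt{149} \approx 12.207 i$)
$M^{2} = \left(i \sqrt{149}\right)^{2} = -149$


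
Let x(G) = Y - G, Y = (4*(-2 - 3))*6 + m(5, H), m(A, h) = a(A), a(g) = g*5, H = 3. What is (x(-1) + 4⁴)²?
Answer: 26244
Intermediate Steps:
a(g) = 5*g
m(A, h) = 5*A
Y = -95 (Y = (4*(-2 - 3))*6 + 5*5 = (4*(-5))*6 + 25 = -20*6 + 25 = -120 + 25 = -95)
x(G) = -95 - G
(x(-1) + 4⁴)² = ((-95 - 1*(-1)) + 4⁴)² = ((-95 + 1) + 256)² = (-94 + 256)² = 162² = 26244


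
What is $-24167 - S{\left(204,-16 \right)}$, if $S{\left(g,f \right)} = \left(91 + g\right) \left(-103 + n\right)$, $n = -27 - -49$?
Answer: $-272$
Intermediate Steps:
$n = 22$ ($n = -27 + 49 = 22$)
$S{\left(g,f \right)} = -7371 - 81 g$ ($S{\left(g,f \right)} = \left(91 + g\right) \left(-103 + 22\right) = \left(91 + g\right) \left(-81\right) = -7371 - 81 g$)
$-24167 - S{\left(204,-16 \right)} = -24167 - \left(-7371 - 16524\right) = -24167 - -23895 = -24167 + 23895 = -272$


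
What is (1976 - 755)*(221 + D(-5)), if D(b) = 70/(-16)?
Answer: 2115993/8 ≈ 2.6450e+5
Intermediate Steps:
D(b) = -35/8 (D(b) = 70*(-1/16) = -35/8)
(1976 - 755)*(221 + D(-5)) = (1976 - 755)*(221 - 35/8) = 1221*(1733/8) = 2115993/8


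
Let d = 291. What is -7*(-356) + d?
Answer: 2783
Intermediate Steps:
-7*(-356) + d = -7*(-356) + 291 = 2492 + 291 = 2783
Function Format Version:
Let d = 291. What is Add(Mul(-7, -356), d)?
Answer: 2783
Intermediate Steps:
Add(Mul(-7, -356), d) = Add(Mul(-7, -356), 291) = Add(2492, 291) = 2783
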